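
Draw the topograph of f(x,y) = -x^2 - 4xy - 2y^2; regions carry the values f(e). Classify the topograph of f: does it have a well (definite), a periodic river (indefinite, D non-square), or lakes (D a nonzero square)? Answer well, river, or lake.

D = b²−4ac = (-4)² − 4·(-1)·(-2) = 8
D > 0 non-square ⇒ indefinite ⇒ periodic river

river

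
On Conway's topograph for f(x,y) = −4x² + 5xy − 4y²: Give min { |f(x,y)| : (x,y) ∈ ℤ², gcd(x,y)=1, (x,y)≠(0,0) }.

translate: b→3 (≡-5 mod 8), so (4,-5,4)→(4,3,3)
flip: (4,3,3)→(3,-3,4)
translate: b→3 (≡-3 mod 6), so (3,-3,4)→(3,3,4)
reduced (well bottom): (3,3,4) with a≤c, −a<b≤a
well minimum |f| = |-3| = 3 (negative-definite)

3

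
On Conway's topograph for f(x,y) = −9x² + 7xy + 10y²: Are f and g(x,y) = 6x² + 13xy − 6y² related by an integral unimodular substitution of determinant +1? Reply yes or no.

D₁ = 409, D₂ = 313
discriminants differ ⇒ not SL₂(ℤ)-equivalent

no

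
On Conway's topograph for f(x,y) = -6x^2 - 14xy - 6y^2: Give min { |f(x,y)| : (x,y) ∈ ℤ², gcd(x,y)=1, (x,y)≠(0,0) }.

descent: ρ → (-6,2,2)
descent: ρ → (2,6,-2)  [lands on river]
river: ρ → (-2,6,2)
closes: descent 2, river 2
min |a| on river = 2

2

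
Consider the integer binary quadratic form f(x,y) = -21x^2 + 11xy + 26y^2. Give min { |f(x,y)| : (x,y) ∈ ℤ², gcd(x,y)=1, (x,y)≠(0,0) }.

river: ρ → (26,41,-6)
river: ρ → (-6,43,19)
river: ρ → (19,33,-16)
river: ρ → (-16,31,21)
river: ρ → (21,11,-26)
river: ρ → (-26,41,6)
river: ρ → (6,43,-19)
river: ρ → (-19,33,16)
river: ρ → (16,31,-21)
river: ρ → (-21,11,26)
closes: descent 0, river 10
min |a| on river = 6

6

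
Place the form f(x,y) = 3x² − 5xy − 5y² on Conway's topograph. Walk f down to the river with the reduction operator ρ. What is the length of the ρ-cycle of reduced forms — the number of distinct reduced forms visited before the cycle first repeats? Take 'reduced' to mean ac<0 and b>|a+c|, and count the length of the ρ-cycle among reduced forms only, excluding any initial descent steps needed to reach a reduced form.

D = 85, ⌊√D⌋ = 9
descent: ρ → (-5,5,3)  [lands on river]
river: ρ → (3,7,-3)
river: ρ → (-3,5,5)
river: ρ → (5,5,-3)
river: ρ → (-3,7,3)
river: ρ → (3,5,-5)
ρ-cycle length = 6 (tail of 1 descent step not counted)

6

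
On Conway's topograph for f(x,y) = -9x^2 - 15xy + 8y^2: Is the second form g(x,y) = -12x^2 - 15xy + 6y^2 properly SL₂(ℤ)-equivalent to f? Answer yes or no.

D₁ = 513, D₂ = 513
river cycle of f (length 16): (8, 15, -9), (-9, 21, 2), (2, 19, -19), (-19, 19, 2), (2, 21, -9), (-9, 15, 8), (8, 17, -7), (-7, 11, 14), (14, 17, -4), (-4, 15, 18), … (6 more)
river cycle of g (length 6): (6, 15, -12), (-12, 9, 9), (9, 9, -12), (-12, 15, 6), (6, 21, -3), (-3, 21, 6)
cycles differ ⇒ inequivalent

no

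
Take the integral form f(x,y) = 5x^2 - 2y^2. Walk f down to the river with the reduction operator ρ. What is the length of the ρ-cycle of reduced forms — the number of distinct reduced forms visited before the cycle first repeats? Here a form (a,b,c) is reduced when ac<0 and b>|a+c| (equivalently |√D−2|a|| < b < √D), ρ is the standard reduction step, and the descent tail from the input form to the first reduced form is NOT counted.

D = 40, ⌊√D⌋ = 6
descent: ρ → (-2,4,3)  [lands on river]
river: ρ → (3,2,-3)
river: ρ → (-3,4,2)
river: ρ → (2,4,-3)
river: ρ → (-3,2,3)
river: ρ → (3,4,-2)
ρ-cycle length = 6 (tail of 1 descent step not counted)

6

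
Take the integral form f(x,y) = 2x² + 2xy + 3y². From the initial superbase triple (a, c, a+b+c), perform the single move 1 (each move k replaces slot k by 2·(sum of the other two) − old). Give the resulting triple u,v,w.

start (2,3,7) = (f(1,0),f(0,1),f(1,1))
replace slot 1: 2·(3+7) − 2 = 18 → (18,3,7)

18,3,7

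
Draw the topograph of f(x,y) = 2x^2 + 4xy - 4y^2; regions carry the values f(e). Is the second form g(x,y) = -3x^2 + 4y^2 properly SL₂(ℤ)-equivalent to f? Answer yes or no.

D₁ = 48, D₂ = 48
river cycle of f (length 2): (-4, 4, 2), (2, 4, -4)
river cycle of g (length 2): (-3, 6, 1), (1, 6, -3)
cycles differ ⇒ inequivalent

no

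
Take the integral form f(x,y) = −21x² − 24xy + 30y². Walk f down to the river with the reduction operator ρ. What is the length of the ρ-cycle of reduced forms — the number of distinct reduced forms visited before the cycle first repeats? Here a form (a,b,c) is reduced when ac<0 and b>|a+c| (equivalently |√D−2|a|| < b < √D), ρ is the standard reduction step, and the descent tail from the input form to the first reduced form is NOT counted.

D = 3096, ⌊√D⌋ = 55
descent: ρ → (30,24,-21)  [lands on river]
river: ρ → (-21,18,33)
river: ρ → (33,48,-6)
river: ρ → (-6,48,33)
river: ρ → (33,18,-21)
river: ρ → (-21,24,30)
river: ρ → (30,36,-15)
river: ρ → (-15,54,3)
river: ρ → (3,54,-15)
river: ρ → (-15,36,30)
ρ-cycle length = 10 (tail of 1 descent step not counted)

10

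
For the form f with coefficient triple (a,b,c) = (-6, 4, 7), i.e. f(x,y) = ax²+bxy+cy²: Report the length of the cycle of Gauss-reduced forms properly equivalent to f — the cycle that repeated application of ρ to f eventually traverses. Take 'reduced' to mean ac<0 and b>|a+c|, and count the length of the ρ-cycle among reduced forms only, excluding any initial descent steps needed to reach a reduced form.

D = 184, ⌊√D⌋ = 13
river: ρ → (7,10,-3)
river: ρ → (-3,8,10)
river: ρ → (10,12,-1)
river: ρ → (-1,12,10)
river: ρ → (10,8,-3)
river: ρ → (-3,10,7)
river: ρ → (7,4,-6)
river: ρ → (-6,8,5)
river: ρ → (5,12,-2)
river: ρ → (-2,12,5)
river: ρ → (5,8,-6)
river: ρ → (-6,4,7)
ρ-cycle length = 12 (tail of 0 descent steps not counted)

12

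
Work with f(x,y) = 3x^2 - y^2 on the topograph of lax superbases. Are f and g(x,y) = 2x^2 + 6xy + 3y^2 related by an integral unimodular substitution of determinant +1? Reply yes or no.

D₁ = 12, D₂ = 12
river cycle of f (length 2): (-1, 2, 2), (2, 2, -1)
river cycle of g (length 2): (-1, 2, 2), (2, 2, -1)
cycles coincide ⇒ equivalent

yes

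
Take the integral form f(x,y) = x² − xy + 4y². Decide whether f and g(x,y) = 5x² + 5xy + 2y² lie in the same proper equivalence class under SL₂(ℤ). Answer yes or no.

D₁ = -15, D₂ = -15
f: translate: b→1 (≡-1 mod 2), so (1,-1,4)→(1,1,4)
f: reduced (well bottom): (1,1,4) with a≤c, −a<b≤a
g: flip: (5,5,2)→(2,-5,5)
g: translate: b→-1 (≡-5 mod 4), so (2,-5,5)→(2,-1,2)
g: flip: (2,-1,2)→(2,1,2)
g: reduced (well bottom): (2,1,2) with a≤c, −a<b≤a
reduced forms (1, 1, 4) vs (2, 1, 2) ⇒ inequivalent

no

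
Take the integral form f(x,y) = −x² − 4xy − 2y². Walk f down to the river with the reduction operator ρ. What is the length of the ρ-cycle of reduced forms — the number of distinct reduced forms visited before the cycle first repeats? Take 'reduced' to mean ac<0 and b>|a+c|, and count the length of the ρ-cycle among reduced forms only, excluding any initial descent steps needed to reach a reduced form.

D = 8, ⌊√D⌋ = 2
descent: ρ → (-2,0,1)
descent: ρ → (1,2,-1)  [lands on river]
river: ρ → (-1,2,1)
ρ-cycle length = 2 (tail of 2 descent steps not counted)

2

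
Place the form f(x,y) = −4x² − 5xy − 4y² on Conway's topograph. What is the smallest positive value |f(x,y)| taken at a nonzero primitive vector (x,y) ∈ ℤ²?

translate: b→-3 (≡5 mod 8), so (4,5,4)→(4,-3,3)
flip: (4,-3,3)→(3,3,4)
reduced (well bottom): (3,3,4) with a≤c, −a<b≤a
well minimum |f| = |-3| = 3 (negative-definite)

3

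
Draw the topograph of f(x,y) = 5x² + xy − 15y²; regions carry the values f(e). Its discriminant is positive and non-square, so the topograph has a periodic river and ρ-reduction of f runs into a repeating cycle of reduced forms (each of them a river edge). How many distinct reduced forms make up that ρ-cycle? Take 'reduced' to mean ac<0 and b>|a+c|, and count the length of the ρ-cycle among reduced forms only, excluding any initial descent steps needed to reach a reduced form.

D = 301, ⌊√D⌋ = 17
descent: ρ → (-15,-1,5)
descent: ρ → (5,11,-9)  [lands on river]
river: ρ → (-9,7,7)
river: ρ → (7,7,-9)
river: ρ → (-9,11,5)
river: ρ → (5,9,-11)
river: ρ → (-11,13,3)
river: ρ → (3,17,-1)
river: ρ → (-1,17,3)
river: ρ → (3,13,-11)
river: ρ → (-11,9,5)
ρ-cycle length = 10 (tail of 2 descent steps not counted)

10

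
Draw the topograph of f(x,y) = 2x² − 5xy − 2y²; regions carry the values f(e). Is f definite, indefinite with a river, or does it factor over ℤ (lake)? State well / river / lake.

D = b²−4ac = (-5)² − 4·2·(-2) = 41
D > 0 non-square ⇒ indefinite ⇒ periodic river

river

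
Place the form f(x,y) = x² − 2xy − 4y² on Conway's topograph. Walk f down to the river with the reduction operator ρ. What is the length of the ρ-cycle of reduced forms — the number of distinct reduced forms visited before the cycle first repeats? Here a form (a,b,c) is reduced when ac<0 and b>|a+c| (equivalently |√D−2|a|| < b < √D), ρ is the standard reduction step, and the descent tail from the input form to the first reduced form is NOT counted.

D = 20, ⌊√D⌋ = 4
descent: ρ → (-4,2,1)
descent: ρ → (1,4,-1)  [lands on river]
river: ρ → (-1,4,1)
ρ-cycle length = 2 (tail of 2 descent steps not counted)

2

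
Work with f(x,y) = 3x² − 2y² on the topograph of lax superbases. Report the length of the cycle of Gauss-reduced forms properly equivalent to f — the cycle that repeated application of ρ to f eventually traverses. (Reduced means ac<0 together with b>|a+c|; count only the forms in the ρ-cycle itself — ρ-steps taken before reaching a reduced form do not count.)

D = 24, ⌊√D⌋ = 4
descent: ρ → (-2,4,1)  [lands on river]
river: ρ → (1,4,-2)
ρ-cycle length = 2 (tail of 1 descent step not counted)

2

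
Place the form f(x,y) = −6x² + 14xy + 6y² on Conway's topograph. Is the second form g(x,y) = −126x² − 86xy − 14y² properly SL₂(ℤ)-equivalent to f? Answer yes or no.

D₁ = 340, D₂ = 340
river cycle of f (length 6): (6, 10, -10), (-10, 10, 6), (6, 14, -6), (-6, 10, 10), (10, 10, -6), (-6, 14, 6)
river cycle of g (length 6): (6, 10, -10), (-10, 10, 6), (6, 14, -6), (-6, 10, 10), (10, 10, -6), (-6, 14, 6)
cycles coincide ⇒ equivalent

yes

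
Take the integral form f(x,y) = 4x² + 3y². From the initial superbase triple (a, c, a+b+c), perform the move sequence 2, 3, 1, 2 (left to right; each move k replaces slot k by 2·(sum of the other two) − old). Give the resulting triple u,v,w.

start (4,3,7) = (f(1,0),f(0,1),f(1,1))
replace slot 2: 2·(4+7) − 3 = 19 → (4,19,7)
replace slot 3: 2·(4+19) − 7 = 39 → (4,19,39)
replace slot 1: 2·(19+39) − 4 = 112 → (112,19,39)
replace slot 2: 2·(112+39) − 19 = 283 → (112,283,39)

112,283,39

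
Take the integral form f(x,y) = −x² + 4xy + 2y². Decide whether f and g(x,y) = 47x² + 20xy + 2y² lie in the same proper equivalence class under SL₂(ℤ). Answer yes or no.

D₁ = 24, D₂ = 24
river cycle of f (length 2): (2, 4, -1), (-1, 4, 2)
river cycle of g (length 2): (2, 4, -1), (-1, 4, 2)
cycles coincide ⇒ equivalent

yes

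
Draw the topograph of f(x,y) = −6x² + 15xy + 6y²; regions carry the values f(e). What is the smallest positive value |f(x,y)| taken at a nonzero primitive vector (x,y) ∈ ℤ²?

river: ρ → (6,9,-12)
river: ρ → (-12,15,3)
river: ρ → (3,15,-12)
river: ρ → (-12,9,6)
river: ρ → (6,15,-6)
river: ρ → (-6,9,12)
river: ρ → (12,15,-3)
river: ρ → (-3,15,12)
river: ρ → (12,9,-6)
river: ρ → (-6,15,6)
closes: descent 0, river 10
min |a| on river = 3

3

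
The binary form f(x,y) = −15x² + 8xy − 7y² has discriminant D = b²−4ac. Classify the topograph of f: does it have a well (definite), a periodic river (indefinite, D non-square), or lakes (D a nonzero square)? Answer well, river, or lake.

D = b²−4ac = 8² − 4·(-15)·(-7) = -356
D < 0 ⇒ definite ⇒ every region one sign ⇒ single well

well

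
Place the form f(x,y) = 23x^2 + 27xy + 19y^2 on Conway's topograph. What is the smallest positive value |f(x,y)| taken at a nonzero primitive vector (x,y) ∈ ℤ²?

translate: b→-19 (≡27 mod 46), so (23,27,19)→(23,-19,15)
flip: (23,-19,15)→(15,19,23)
translate: b→-11 (≡19 mod 30), so (15,19,23)→(15,-11,19)
reduced (well bottom): (15,-11,19) with a≤c, −a<b≤a
well minimum = a = 15

15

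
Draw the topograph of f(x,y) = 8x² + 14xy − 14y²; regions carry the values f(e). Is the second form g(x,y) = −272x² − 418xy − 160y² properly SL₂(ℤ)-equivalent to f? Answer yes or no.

D₁ = 644, D₂ = 644
river cycle of f (length 10): (-14, 14, 8), (8, 18, -10), (-10, 22, 4), (4, 18, -20), (-20, 22, 2), (2, 22, -20), (-20, 18, 4), (4, 22, -10), (-10, 18, 8), (8, 14, -14)
river cycle of g (length 10): (-14, 14, 8), (8, 18, -10), (-10, 22, 4), (4, 18, -20), (-20, 22, 2), (2, 22, -20), (-20, 18, 4), (4, 22, -10), (-10, 18, 8), (8, 14, -14)
cycles coincide ⇒ equivalent

yes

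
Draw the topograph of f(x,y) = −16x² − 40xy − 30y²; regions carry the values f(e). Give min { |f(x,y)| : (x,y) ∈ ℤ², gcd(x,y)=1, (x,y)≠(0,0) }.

translate: b→8 (≡40 mod 32), so (16,40,30)→(16,8,6)
flip: (16,8,6)→(6,-8,16)
translate: b→4 (≡-8 mod 12), so (6,-8,16)→(6,4,14)
reduced (well bottom): (6,4,14) with a≤c, −a<b≤a
well minimum |f| = |-6| = 6 (negative-definite)

6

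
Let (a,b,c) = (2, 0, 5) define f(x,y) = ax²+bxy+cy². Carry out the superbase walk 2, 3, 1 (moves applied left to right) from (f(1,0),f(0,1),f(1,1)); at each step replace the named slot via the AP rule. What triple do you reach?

start (2,5,7) = (f(1,0),f(0,1),f(1,1))
replace slot 2: 2·(2+7) − 5 = 13 → (2,13,7)
replace slot 3: 2·(2+13) − 7 = 23 → (2,13,23)
replace slot 1: 2·(13+23) − 2 = 70 → (70,13,23)

70,13,23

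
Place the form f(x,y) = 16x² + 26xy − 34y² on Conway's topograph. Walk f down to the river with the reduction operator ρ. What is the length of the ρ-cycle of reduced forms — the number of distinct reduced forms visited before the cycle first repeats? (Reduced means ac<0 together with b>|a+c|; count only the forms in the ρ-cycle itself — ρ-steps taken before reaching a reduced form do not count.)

D = 2852, ⌊√D⌋ = 53
river: ρ → (-34,42,8)
river: ρ → (8,38,-44)
river: ρ → (-44,50,2)
river: ρ → (2,50,-44)
river: ρ → (-44,38,8)
river: ρ → (8,42,-34)
river: ρ → (-34,26,16)
river: ρ → (16,38,-22)
river: ρ → (-22,50,4)
river: ρ → (4,46,-46)
river: ρ → (-46,46,4)
river: ρ → (4,50,-22)
river: ρ → (-22,38,16)
river: ρ → (16,26,-34)
ρ-cycle length = 14 (tail of 0 descent steps not counted)

14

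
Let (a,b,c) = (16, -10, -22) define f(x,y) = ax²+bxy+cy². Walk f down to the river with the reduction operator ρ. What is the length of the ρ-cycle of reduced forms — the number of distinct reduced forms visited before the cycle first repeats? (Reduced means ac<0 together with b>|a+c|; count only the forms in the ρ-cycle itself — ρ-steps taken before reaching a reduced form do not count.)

D = 1508, ⌊√D⌋ = 38
descent: ρ → (-22,10,16)  [lands on river]
river: ρ → (16,22,-16)
river: ρ → (-16,10,22)
river: ρ → (22,34,-4)
river: ρ → (-4,38,4)
river: ρ → (4,34,-22)
ρ-cycle length = 6 (tail of 1 descent step not counted)

6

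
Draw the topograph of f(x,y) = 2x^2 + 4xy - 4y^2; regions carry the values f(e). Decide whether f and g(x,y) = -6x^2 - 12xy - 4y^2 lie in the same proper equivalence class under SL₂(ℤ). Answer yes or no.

D₁ = 48, D₂ = 48
river cycle of f (length 2): (-4, 4, 2), (2, 4, -4)
river cycle of g (length 2): (-4, 4, 2), (2, 4, -4)
cycles coincide ⇒ equivalent

yes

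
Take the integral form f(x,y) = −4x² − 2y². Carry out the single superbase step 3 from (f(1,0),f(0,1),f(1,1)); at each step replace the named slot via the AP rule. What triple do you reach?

start (-4,-2,-6) = (f(1,0),f(0,1),f(1,1))
replace slot 3: 2·((-4)+(-2)) − (-6) = -6 → (-4,-2,-6)

-4,-2,-6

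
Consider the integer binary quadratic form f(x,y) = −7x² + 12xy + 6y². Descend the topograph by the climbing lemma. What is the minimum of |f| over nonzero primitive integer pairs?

river: ρ → (6,12,-7)
river: ρ → (-7,16,2)
river: ρ → (2,16,-7)
river: ρ → (-7,12,6)
closes: descent 0, river 4
min |a| on river = 2

2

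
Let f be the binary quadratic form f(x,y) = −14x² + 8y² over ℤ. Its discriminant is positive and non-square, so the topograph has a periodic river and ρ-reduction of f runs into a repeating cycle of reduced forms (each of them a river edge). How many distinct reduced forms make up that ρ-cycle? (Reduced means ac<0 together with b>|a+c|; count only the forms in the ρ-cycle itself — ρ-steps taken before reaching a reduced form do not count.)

D = 448, ⌊√D⌋ = 21
descent: ρ → (8,16,-6)  [lands on river]
river: ρ → (-6,20,2)
river: ρ → (2,20,-6)
river: ρ → (-6,16,8)
ρ-cycle length = 4 (tail of 1 descent step not counted)

4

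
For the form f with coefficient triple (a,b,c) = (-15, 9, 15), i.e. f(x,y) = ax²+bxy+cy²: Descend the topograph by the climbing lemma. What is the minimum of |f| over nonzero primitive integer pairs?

river: ρ → (15,21,-9)
river: ρ → (-9,15,21)
river: ρ → (21,27,-3)
river: ρ → (-3,27,21)
river: ρ → (21,15,-9)
river: ρ → (-9,21,15)
river: ρ → (15,9,-15)
river: ρ → (-15,21,9)
river: ρ → (9,15,-21)
river: ρ → (-21,27,3)
river: ρ → (3,27,-21)
river: ρ → (-21,15,9)
river: ρ → (9,21,-15)
river: ρ → (-15,9,15)
closes: descent 0, river 14
min |a| on river = 3

3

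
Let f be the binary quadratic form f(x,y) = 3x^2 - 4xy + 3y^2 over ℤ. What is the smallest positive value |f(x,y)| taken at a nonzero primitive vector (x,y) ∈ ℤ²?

translate: b→2 (≡-4 mod 6), so (3,-4,3)→(3,2,2)
flip: (3,2,2)→(2,-2,3)
translate: b→2 (≡-2 mod 4), so (2,-2,3)→(2,2,3)
reduced (well bottom): (2,2,3) with a≤c, −a<b≤a
well minimum = a = 2

2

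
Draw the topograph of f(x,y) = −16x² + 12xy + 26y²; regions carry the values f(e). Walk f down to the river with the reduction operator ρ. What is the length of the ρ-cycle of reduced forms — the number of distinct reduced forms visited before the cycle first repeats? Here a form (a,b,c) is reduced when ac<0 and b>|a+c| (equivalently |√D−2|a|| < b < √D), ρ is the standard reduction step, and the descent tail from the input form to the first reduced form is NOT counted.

D = 1808, ⌊√D⌋ = 42
river: ρ → (26,40,-2)
river: ρ → (-2,40,26)
river: ρ → (26,12,-16)
river: ρ → (-16,20,22)
river: ρ → (22,24,-14)
river: ρ → (-14,32,14)
river: ρ → (14,24,-22)
river: ρ → (-22,20,16)
river: ρ → (16,12,-26)
river: ρ → (-26,40,2)
river: ρ → (2,40,-26)
river: ρ → (-26,12,16)
river: ρ → (16,20,-22)
river: ρ → (-22,24,14)
river: ρ → (14,32,-14)
river: ρ → (-14,24,22)
river: ρ → (22,20,-16)
river: ρ → (-16,12,26)
ρ-cycle length = 18 (tail of 0 descent steps not counted)

18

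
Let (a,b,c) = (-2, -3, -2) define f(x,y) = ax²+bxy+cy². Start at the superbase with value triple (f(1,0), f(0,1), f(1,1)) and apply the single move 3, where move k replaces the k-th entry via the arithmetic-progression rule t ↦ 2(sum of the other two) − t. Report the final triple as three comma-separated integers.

start (-2,-2,-7) = (f(1,0),f(0,1),f(1,1))
replace slot 3: 2·((-2)+(-2)) − (-7) = -1 → (-2,-2,-1)

-2,-2,-1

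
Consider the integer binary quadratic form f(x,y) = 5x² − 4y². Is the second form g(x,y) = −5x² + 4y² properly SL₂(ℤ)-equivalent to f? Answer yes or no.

D₁ = 80, D₂ = 80
river cycle of f (length 2): (-4, 8, 1), (1, 8, -4)
river cycle of g (length 2): (4, 8, -1), (-1, 8, 4)
cycles differ ⇒ inequivalent

no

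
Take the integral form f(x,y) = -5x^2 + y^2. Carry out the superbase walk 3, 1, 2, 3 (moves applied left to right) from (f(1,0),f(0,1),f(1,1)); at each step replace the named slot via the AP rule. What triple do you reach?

start (-5,1,-4) = (f(1,0),f(0,1),f(1,1))
replace slot 3: 2·((-5)+1) − (-4) = -4 → (-5,1,-4)
replace slot 1: 2·(1+(-4)) − (-5) = -1 → (-1,1,-4)
replace slot 2: 2·((-1)+(-4)) − 1 = -11 → (-1,-11,-4)
replace slot 3: 2·((-1)+(-11)) − (-4) = -20 → (-1,-11,-20)

-1,-11,-20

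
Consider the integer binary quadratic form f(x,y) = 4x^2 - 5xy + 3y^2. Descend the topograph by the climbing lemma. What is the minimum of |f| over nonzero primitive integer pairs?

translate: b→3 (≡-5 mod 8), so (4,-5,3)→(4,3,2)
flip: (4,3,2)→(2,-3,4)
translate: b→1 (≡-3 mod 4), so (2,-3,4)→(2,1,3)
reduced (well bottom): (2,1,3) with a≤c, −a<b≤a
well minimum = a = 2

2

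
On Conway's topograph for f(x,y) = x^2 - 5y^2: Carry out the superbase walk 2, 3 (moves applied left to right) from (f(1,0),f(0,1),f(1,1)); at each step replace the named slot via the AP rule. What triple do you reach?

start (1,-5,-4) = (f(1,0),f(0,1),f(1,1))
replace slot 2: 2·(1+(-4)) − (-5) = -1 → (1,-1,-4)
replace slot 3: 2·(1+(-1)) − (-4) = 4 → (1,-1,4)

1,-1,4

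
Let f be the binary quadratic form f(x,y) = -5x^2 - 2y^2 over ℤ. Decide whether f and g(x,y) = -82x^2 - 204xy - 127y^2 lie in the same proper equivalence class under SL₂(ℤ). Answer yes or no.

D₁ = -40, D₂ = -40
f is negative-definite; reduce −f:
−f: flip: (5,0,2)→(2,0,5)
−f: reduced (well bottom): (2,0,5) with a≤c, −a<b≤a
flip sign back: reduced form of f is (-2,0,-5)
g is negative-definite; reduce −g:
−g: translate: b→40 (≡204 mod 164), so (82,204,127)→(82,40,5)
−g: flip: (82,40,5)→(5,-40,82)
−g: translate: b→0 (≡-40 mod 10), so (5,-40,82)→(5,0,2)
−g: flip: (5,0,2)→(2,0,5)
−g: reduced (well bottom): (2,0,5) with a≤c, −a<b≤a
flip sign back: reduced form of g is (-2,0,-5)
reduced forms (-2, 0, -5) vs (-2, 0, -5) ⇒ equivalent

yes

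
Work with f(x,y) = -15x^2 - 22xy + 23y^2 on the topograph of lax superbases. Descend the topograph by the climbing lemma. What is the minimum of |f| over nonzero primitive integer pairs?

descent: ρ → (23,22,-15)  [lands on river]
river: ρ → (-15,38,7)
river: ρ → (7,32,-30)
river: ρ → (-30,28,9)
river: ρ → (9,26,-33)
river: ρ → (-33,40,2)
river: ρ → (2,40,-33)
river: ρ → (-33,26,9)
river: ρ → (9,28,-30)
river: ρ → (-30,32,7)
river: ρ → (7,38,-15)
river: ρ → (-15,22,23)
river: ρ → (23,24,-14)
river: ρ → (-14,32,15)
river: ρ → (15,28,-18)
river: ρ → (-18,8,25)
river: ρ → (25,42,-1)
river: ρ → (-1,42,25)
river: ρ → (25,8,-18)
river: ρ → (-18,28,15)
river: ρ → (15,32,-14)
river: ρ → (-14,24,23)
closes: descent 1, river 22
min |a| on river = 1

1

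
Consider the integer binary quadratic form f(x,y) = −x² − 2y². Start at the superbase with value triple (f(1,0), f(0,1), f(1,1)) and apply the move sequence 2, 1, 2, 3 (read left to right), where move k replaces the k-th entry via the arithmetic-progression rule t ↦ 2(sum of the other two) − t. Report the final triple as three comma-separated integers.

start (-1,-2,-3) = (f(1,0),f(0,1),f(1,1))
replace slot 2: 2·((-1)+(-3)) − (-2) = -6 → (-1,-6,-3)
replace slot 1: 2·((-6)+(-3)) − (-1) = -17 → (-17,-6,-3)
replace slot 2: 2·((-17)+(-3)) − (-6) = -34 → (-17,-34,-3)
replace slot 3: 2·((-17)+(-34)) − (-3) = -99 → (-17,-34,-99)

-17,-34,-99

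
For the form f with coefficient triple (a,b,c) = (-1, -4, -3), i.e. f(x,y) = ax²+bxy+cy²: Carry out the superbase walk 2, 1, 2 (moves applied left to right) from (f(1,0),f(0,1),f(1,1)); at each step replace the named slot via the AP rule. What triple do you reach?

start (-1,-3,-8) = (f(1,0),f(0,1),f(1,1))
replace slot 2: 2·((-1)+(-8)) − (-3) = -15 → (-1,-15,-8)
replace slot 1: 2·((-15)+(-8)) − (-1) = -45 → (-45,-15,-8)
replace slot 2: 2·((-45)+(-8)) − (-15) = -91 → (-45,-91,-8)

-45,-91,-8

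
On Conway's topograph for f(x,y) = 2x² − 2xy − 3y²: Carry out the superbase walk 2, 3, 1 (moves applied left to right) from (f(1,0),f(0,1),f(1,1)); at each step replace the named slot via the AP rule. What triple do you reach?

start (2,-3,-3) = (f(1,0),f(0,1),f(1,1))
replace slot 2: 2·(2+(-3)) − (-3) = 1 → (2,1,-3)
replace slot 3: 2·(2+1) − (-3) = 9 → (2,1,9)
replace slot 1: 2·(1+9) − 2 = 18 → (18,1,9)

18,1,9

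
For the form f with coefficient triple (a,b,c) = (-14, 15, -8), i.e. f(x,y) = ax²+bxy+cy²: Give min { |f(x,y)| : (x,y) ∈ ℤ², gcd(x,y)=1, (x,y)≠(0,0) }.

translate: b→13 (≡-15 mod 28), so (14,-15,8)→(14,13,7)
flip: (14,13,7)→(7,-13,14)
translate: b→1 (≡-13 mod 14), so (7,-13,14)→(7,1,8)
reduced (well bottom): (7,1,8) with a≤c, −a<b≤a
well minimum |f| = |-7| = 7 (negative-definite)

7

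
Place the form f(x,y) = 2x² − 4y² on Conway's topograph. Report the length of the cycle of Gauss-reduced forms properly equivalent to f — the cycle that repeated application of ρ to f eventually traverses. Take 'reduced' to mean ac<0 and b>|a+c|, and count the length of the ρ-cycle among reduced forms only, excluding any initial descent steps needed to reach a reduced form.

D = 32, ⌊√D⌋ = 5
descent: ρ → (-4,0,2)
descent: ρ → (2,4,-2)  [lands on river]
river: ρ → (-2,4,2)
ρ-cycle length = 2 (tail of 2 descent steps not counted)

2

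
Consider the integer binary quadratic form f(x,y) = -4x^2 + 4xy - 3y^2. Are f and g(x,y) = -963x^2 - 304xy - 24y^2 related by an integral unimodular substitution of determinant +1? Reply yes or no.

D₁ = -32, D₂ = -32
f is negative-definite; reduce −f:
−f: translate: b→4 (≡-4 mod 8), so (4,-4,3)→(4,4,3)
−f: flip: (4,4,3)→(3,-4,4)
−f: translate: b→2 (≡-4 mod 6), so (3,-4,4)→(3,2,3)
−f: reduced (well bottom): (3,2,3) with a≤c, −a<b≤a
flip sign back: reduced form of f is (-3,-2,-3)
g is negative-definite; reduce −g:
−g: flip: (963,304,24)→(24,-304,963)
−g: translate: b→-16 (≡-304 mod 48), so (24,-304,963)→(24,-16,3)
−g: flip: (24,-16,3)→(3,16,24)
−g: translate: b→-2 (≡16 mod 6), so (3,16,24)→(3,-2,3)
−g: flip: (3,-2,3)→(3,2,3)
−g: reduced (well bottom): (3,2,3) with a≤c, −a<b≤a
flip sign back: reduced form of g is (-3,-2,-3)
reduced forms (-3, -2, -3) vs (-3, -2, -3) ⇒ equivalent

yes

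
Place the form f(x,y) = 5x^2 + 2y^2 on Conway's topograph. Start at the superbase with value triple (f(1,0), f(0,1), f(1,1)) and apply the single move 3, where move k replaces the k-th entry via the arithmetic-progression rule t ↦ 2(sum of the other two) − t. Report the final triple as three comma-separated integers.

start (5,2,7) = (f(1,0),f(0,1),f(1,1))
replace slot 3: 2·(5+2) − 7 = 7 → (5,2,7)

5,2,7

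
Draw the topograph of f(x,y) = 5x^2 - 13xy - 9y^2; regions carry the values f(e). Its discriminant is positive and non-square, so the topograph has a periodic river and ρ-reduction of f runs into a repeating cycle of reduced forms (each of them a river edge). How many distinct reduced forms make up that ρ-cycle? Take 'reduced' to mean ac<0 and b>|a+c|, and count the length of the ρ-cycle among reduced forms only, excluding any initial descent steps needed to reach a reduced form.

D = 349, ⌊√D⌋ = 18
descent: ρ → (-9,13,5)  [lands on river]
river: ρ → (5,17,-3)
river: ρ → (-3,13,15)
river: ρ → (15,17,-1)
river: ρ → (-1,17,15)
river: ρ → (15,13,-3)
river: ρ → (-3,17,5)
river: ρ → (5,13,-9)
river: ρ → (-9,5,9)
river: ρ → (9,13,-5)
river: ρ → (-5,17,3)
river: ρ → (3,13,-15)
river: ρ → (-15,17,1)
river: ρ → (1,17,-15)
river: ρ → (-15,13,3)
river: ρ → (3,17,-5)
river: ρ → (-5,13,9)
river: ρ → (9,5,-9)
ρ-cycle length = 18 (tail of 1 descent step not counted)

18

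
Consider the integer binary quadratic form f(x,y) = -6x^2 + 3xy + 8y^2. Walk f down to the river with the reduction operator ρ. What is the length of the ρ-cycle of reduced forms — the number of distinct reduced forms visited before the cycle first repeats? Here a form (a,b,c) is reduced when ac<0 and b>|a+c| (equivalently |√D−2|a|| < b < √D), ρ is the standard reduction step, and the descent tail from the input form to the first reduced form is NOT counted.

D = 201, ⌊√D⌋ = 14
river: ρ → (8,13,-1)
river: ρ → (-1,13,8)
river: ρ → (8,3,-6)
river: ρ → (-6,9,5)
river: ρ → (5,11,-4)
river: ρ → (-4,13,2)
river: ρ → (2,11,-10)
river: ρ → (-10,9,3)
river: ρ → (3,9,-10)
river: ρ → (-10,11,2)
river: ρ → (2,13,-4)
river: ρ → (-4,11,5)
river: ρ → (5,9,-6)
river: ρ → (-6,3,8)
ρ-cycle length = 14 (tail of 0 descent steps not counted)

14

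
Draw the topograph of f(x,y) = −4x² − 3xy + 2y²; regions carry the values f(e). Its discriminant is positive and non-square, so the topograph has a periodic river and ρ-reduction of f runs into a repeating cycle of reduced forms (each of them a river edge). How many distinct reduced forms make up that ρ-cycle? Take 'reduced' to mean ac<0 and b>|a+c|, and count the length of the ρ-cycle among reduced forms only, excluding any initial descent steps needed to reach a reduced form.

D = 41, ⌊√D⌋ = 6
descent: ρ → (2,3,-4)  [lands on river]
river: ρ → (-4,5,1)
river: ρ → (1,5,-4)
river: ρ → (-4,3,2)
river: ρ → (2,5,-2)
river: ρ → (-2,3,4)
river: ρ → (4,5,-1)
river: ρ → (-1,5,4)
river: ρ → (4,3,-2)
river: ρ → (-2,5,2)
ρ-cycle length = 10 (tail of 1 descent step not counted)

10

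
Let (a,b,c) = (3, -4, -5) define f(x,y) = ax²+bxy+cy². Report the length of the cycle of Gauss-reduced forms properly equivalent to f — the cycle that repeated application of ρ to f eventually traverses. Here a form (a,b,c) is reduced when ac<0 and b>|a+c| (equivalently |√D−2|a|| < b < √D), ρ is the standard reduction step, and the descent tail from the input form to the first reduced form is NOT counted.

D = 76, ⌊√D⌋ = 8
descent: ρ → (-5,4,3)  [lands on river]
river: ρ → (3,8,-1)
river: ρ → (-1,8,3)
river: ρ → (3,4,-5)
river: ρ → (-5,6,2)
river: ρ → (2,6,-5)
ρ-cycle length = 6 (tail of 1 descent step not counted)

6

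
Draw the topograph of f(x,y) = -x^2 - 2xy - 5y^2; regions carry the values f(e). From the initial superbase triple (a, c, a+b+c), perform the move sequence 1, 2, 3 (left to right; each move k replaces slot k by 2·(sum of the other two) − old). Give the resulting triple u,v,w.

start (-1,-5,-8) = (f(1,0),f(0,1),f(1,1))
replace slot 1: 2·((-5)+(-8)) − (-1) = -25 → (-25,-5,-8)
replace slot 2: 2·((-25)+(-8)) − (-5) = -61 → (-25,-61,-8)
replace slot 3: 2·((-25)+(-61)) − (-8) = -164 → (-25,-61,-164)

-25,-61,-164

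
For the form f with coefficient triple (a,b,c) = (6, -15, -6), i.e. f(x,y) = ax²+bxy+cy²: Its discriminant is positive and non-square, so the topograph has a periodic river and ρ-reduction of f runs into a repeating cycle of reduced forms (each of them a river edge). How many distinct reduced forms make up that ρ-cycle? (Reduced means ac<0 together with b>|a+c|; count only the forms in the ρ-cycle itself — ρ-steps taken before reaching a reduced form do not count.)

D = 369, ⌊√D⌋ = 19
descent: ρ → (-6,15,6)  [lands on river]
river: ρ → (6,9,-12)
river: ρ → (-12,15,3)
river: ρ → (3,15,-12)
river: ρ → (-12,9,6)
river: ρ → (6,15,-6)
river: ρ → (-6,9,12)
river: ρ → (12,15,-3)
river: ρ → (-3,15,12)
river: ρ → (12,9,-6)
ρ-cycle length = 10 (tail of 1 descent step not counted)

10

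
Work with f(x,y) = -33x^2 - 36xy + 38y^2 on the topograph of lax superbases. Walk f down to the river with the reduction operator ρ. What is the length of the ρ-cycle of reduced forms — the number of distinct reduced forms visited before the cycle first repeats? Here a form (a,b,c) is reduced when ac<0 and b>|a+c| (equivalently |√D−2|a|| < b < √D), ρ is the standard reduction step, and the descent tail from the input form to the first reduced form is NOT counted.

D = 6312, ⌊√D⌋ = 79
descent: ρ → (38,36,-33)  [lands on river]
river: ρ → (-33,30,41)
river: ρ → (41,52,-22)
river: ρ → (-22,36,57)
river: ρ → (57,78,-1)
river: ρ → (-1,78,57)
river: ρ → (57,36,-22)
river: ρ → (-22,52,41)
river: ρ → (41,30,-33)
river: ρ → (-33,36,38)
river: ρ → (38,40,-31)
river: ρ → (-31,22,47)
river: ρ → (47,72,-6)
river: ρ → (-6,72,47)
river: ρ → (47,22,-31)
river: ρ → (-31,40,38)
ρ-cycle length = 16 (tail of 1 descent step not counted)

16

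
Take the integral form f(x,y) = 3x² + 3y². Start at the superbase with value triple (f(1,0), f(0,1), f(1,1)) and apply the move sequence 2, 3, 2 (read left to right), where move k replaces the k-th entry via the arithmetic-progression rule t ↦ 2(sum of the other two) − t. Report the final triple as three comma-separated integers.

start (3,3,6) = (f(1,0),f(0,1),f(1,1))
replace slot 2: 2·(3+6) − 3 = 15 → (3,15,6)
replace slot 3: 2·(3+15) − 6 = 30 → (3,15,30)
replace slot 2: 2·(3+30) − 15 = 51 → (3,51,30)

3,51,30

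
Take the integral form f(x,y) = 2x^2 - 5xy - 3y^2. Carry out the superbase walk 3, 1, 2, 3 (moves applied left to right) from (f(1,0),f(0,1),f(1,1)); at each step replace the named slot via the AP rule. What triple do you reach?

start (2,-3,-6) = (f(1,0),f(0,1),f(1,1))
replace slot 3: 2·(2+(-3)) − (-6) = 4 → (2,-3,4)
replace slot 1: 2·((-3)+4) − 2 = 0 → (0,-3,4)
replace slot 2: 2·(0+4) − (-3) = 11 → (0,11,4)
replace slot 3: 2·(0+11) − 4 = 18 → (0,11,18)

0,11,18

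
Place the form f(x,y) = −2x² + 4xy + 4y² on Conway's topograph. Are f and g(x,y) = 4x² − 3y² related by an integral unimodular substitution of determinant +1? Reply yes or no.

D₁ = 48, D₂ = 48
river cycle of f (length 2): (4, 4, -2), (-2, 4, 4)
river cycle of g (length 2): (-3, 6, 1), (1, 6, -3)
cycles differ ⇒ inequivalent

no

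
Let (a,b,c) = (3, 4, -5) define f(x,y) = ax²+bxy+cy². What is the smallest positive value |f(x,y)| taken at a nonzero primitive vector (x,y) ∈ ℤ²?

river: ρ → (-5,6,2)
river: ρ → (2,6,-5)
river: ρ → (-5,4,3)
river: ρ → (3,8,-1)
river: ρ → (-1,8,3)
river: ρ → (3,4,-5)
closes: descent 0, river 6
min |a| on river = 1

1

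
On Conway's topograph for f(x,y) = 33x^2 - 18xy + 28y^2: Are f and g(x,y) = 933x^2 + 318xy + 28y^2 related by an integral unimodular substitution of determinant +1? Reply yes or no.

D₁ = -3372, D₂ = -3372
f: flip: (33,-18,28)→(28,18,33)
f: reduced (well bottom): (28,18,33) with a≤c, −a<b≤a
g: flip: (933,318,28)→(28,-318,933)
g: translate: b→18 (≡-318 mod 56), so (28,-318,933)→(28,18,33)
g: reduced (well bottom): (28,18,33) with a≤c, −a<b≤a
reduced forms (28, 18, 33) vs (28, 18, 33) ⇒ equivalent

yes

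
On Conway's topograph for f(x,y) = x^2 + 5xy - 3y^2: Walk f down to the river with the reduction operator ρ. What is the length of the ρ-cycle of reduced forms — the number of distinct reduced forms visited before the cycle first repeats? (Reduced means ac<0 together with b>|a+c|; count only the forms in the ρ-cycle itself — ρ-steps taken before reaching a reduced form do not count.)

D = 37, ⌊√D⌋ = 6
river: ρ → (-3,1,3)
river: ρ → (3,5,-1)
river: ρ → (-1,5,3)
river: ρ → (3,1,-3)
river: ρ → (-3,5,1)
river: ρ → (1,5,-3)
ρ-cycle length = 6 (tail of 0 descent steps not counted)

6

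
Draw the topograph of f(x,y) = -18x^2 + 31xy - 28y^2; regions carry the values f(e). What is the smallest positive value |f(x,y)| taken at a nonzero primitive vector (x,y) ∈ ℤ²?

translate: b→5 (≡-31 mod 36), so (18,-31,28)→(18,5,15)
flip: (18,5,15)→(15,-5,18)
reduced (well bottom): (15,-5,18) with a≤c, −a<b≤a
well minimum |f| = |-15| = 15 (negative-definite)

15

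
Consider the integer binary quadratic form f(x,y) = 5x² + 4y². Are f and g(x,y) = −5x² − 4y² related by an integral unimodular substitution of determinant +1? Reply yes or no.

D₁ = -80, D₂ = -80
f: flip: (5,0,4)→(4,0,5)
f: reduced (well bottom): (4,0,5) with a≤c, −a<b≤a
g is negative-definite; reduce −g:
−g: flip: (5,0,4)→(4,0,5)
−g: reduced (well bottom): (4,0,5) with a≤c, −a<b≤a
flip sign back: reduced form of g is (-4,0,-5)
reduced forms (4, 0, 5) vs (-4, 0, -5) ⇒ inequivalent

no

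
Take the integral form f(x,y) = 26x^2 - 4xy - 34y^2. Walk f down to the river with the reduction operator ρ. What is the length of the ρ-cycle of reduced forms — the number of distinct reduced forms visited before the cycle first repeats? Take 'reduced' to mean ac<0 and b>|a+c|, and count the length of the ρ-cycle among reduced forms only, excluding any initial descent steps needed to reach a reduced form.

D = 3552, ⌊√D⌋ = 59
descent: ρ → (-34,4,26)
descent: ρ → (26,48,-12)  [lands on river]
river: ρ → (-12,48,26)
river: ρ → (26,56,-4)
river: ρ → (-4,56,26)
ρ-cycle length = 4 (tail of 2 descent steps not counted)

4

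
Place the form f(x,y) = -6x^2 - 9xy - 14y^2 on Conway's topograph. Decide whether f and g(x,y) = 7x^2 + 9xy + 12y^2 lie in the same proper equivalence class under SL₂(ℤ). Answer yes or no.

D₁ = -255, D₂ = -255
f is negative-definite; reduce −f:
−f: translate: b→-3 (≡9 mod 12), so (6,9,14)→(6,-3,11)
−f: reduced (well bottom): (6,-3,11) with a≤c, −a<b≤a
flip sign back: reduced form of f is (-6,3,-11)
g: translate: b→-5 (≡9 mod 14), so (7,9,12)→(7,-5,10)
g: reduced (well bottom): (7,-5,10) with a≤c, −a<b≤a
reduced forms (-6, 3, -11) vs (7, -5, 10) ⇒ inequivalent

no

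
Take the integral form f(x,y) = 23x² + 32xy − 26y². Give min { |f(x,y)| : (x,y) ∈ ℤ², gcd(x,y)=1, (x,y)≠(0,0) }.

river: ρ → (-26,20,29)
river: ρ → (29,38,-17)
river: ρ → (-17,30,37)
river: ρ → (37,44,-10)
river: ρ → (-10,56,7)
river: ρ → (7,56,-10)
river: ρ → (-10,44,37)
river: ρ → (37,30,-17)
river: ρ → (-17,38,29)
river: ρ → (29,20,-26)
river: ρ → (-26,32,23)
river: ρ → (23,14,-35)
river: ρ → (-35,56,2)
river: ρ → (2,56,-35)
river: ρ → (-35,14,23)
river: ρ → (23,32,-26)
closes: descent 0, river 16
min |a| on river = 2

2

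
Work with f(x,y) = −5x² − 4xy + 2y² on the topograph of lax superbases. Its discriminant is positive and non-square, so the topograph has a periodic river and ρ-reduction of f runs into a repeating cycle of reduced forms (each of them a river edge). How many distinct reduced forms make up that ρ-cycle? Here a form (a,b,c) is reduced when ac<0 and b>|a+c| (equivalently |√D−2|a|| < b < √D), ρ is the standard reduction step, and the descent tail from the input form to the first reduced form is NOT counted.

D = 56, ⌊√D⌋ = 7
descent: ρ → (2,4,-5)  [lands on river]
river: ρ → (-5,6,1)
river: ρ → (1,6,-5)
river: ρ → (-5,4,2)
ρ-cycle length = 4 (tail of 1 descent step not counted)

4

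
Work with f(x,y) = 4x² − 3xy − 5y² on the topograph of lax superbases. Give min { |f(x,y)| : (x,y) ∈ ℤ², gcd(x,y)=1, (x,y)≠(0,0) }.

descent: ρ → (-5,3,4)  [lands on river]
river: ρ → (4,5,-4)
river: ρ → (-4,3,5)
river: ρ → (5,7,-2)
river: ρ → (-2,9,1)
river: ρ → (1,9,-2)
river: ρ → (-2,7,5)
river: ρ → (5,3,-4)
river: ρ → (-4,5,4)
river: ρ → (4,3,-5)
river: ρ → (-5,7,2)
river: ρ → (2,9,-1)
river: ρ → (-1,9,2)
river: ρ → (2,7,-5)
closes: descent 1, river 14
min |a| on river = 1

1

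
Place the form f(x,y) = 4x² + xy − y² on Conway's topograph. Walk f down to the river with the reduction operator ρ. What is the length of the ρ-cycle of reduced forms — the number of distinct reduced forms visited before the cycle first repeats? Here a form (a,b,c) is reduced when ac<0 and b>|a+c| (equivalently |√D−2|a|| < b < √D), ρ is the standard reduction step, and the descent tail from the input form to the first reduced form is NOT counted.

D = 17, ⌊√D⌋ = 4
descent: ρ → (-1,3,2)  [lands on river]
river: ρ → (2,1,-2)
river: ρ → (-2,3,1)
river: ρ → (1,3,-2)
river: ρ → (-2,1,2)
river: ρ → (2,3,-1)
ρ-cycle length = 6 (tail of 1 descent step not counted)

6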